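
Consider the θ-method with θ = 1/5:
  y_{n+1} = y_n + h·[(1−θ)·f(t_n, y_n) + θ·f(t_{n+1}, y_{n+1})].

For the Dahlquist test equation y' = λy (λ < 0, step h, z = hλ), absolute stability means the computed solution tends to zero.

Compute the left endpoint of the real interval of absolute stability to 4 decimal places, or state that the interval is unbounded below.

left endpoint -3.3333.

Test eqn y'=λy, z=hλ:
  y_{n+1} = y_n + z·[4/5·y_n + 1/5·y_{n+1}] ⇒ (1 − 1/5z)y_{n+1} = (1 + 4/5z)y_n
  ⇒ R(z) = (1 + 4/5z)/(1 − 1/5z).

Boundary: |R(x)|=1, x<0.
x=-0.31: |R|=0.7081
R=−1: 1+4/5x = −1+1/5x ⇒ -3/5x=2 ⇒ x=2/(-3/5)=-3.3333
Confirm numerically:
  x=-3.058: |R|=0.89749 <1
  x=-2.524: |R|=0.67730 <1
  x=-1.667: |R|=0.25019 <1
  x=-1.652: |R|=0.24173 <1
  x=-3.693: |R|=1.12412 >1
  x=-3.682: |R|=1.12048 >1
  x=-3.457: |R|=1.04387 >1
So |R|<1 on (-3.3333, 0).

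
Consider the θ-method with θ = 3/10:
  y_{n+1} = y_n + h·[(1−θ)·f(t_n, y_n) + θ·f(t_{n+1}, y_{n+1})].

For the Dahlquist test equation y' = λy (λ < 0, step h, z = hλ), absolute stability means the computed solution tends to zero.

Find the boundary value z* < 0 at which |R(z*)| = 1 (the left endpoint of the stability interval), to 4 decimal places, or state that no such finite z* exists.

left endpoint -5.0000.

Test eqn y'=λy, z=hλ:
  y_{n+1} = y_n + z·[7/10·y_n + 3/10·y_{n+1}] ⇒ (1 − 3/10z)y_{n+1} = (1 + 7/10z)y_n
  ⇒ R(z) = (1 + 7/10z)/(1 − 3/10z).

Solve |R(x)|<1 on ℝ⁻.
x=-1.78: |R|=0.1604
R=−1: 1+7/10x = −1+3/10x ⇒ -2/5x=2 ⇒ x=2/(-2/5)=-5.0000
Confirm numerically:
  x=-4.505: |R|=0.91580 <1
  x=-4.282: |R|=0.87429 <1
  x=-2.626: |R|=0.46884 <1
  x=-2.199: |R|=0.32494 <1
  x=-5.536: |R|=1.08058 >1
  x=-5.372: |R|=1.05698 >1
Interval (-5.0000, 0).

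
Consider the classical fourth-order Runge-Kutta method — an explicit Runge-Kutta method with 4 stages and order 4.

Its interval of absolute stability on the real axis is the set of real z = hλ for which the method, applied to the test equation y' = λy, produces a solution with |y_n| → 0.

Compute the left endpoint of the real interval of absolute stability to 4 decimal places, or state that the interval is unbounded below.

left endpoint -2.7853.

On y'=λy, z=hλ:
  order 4, 4-stage ⇒ R(z)=1+z+z^2/2+z^3/6+z^4/24
  (e.g. R(-1.44)=0.27830, |R|=0.27830)

Solve |R(x)|<1 on ℝ⁻.
x=-1.44: |R|=0.2783
|R(-2.22)|=0.4327 |R(-1.81)|=0.2870 |R(-1.24)|=0.3095
Bisect:
  x_lo=-3.6607 |R|=3.3461  x_hi=-0.1250 |R|=0.8825
  mid=-1.89286 |R|=0.30316 →hi
  mid=-2.77678 |R|=0.98724 →hi
  mid=-3.21874 |R|=1.87588 →lo
  mid=-2.99776 |R|=1.37053 →lo
  mid=-2.88727 |R|=1.16496 →lo
  mid=-2.83203 |R|=1.07277 →lo
  mid=-2.80440 |R|=1.02920 →lo
  ...
  [-2.78541,-2.78520] ⇒ x*=-2.7853
Stable set (-2.7853, 0).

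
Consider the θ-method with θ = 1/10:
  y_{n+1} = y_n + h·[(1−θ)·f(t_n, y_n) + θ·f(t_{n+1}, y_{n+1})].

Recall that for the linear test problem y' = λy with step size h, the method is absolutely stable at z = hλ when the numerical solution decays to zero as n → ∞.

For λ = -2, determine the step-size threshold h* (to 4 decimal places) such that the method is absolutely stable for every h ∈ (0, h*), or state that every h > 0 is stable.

With y'=λy (z=hλ):
  y_{n+1} = y_n + z·[9/10·y_n + 1/10·y_{n+1}] ⇒ (1 − 1/10z)y_{n+1} = (1 + 9/10z)y_n
  Hence R(z) = (1 + 9/10z)/(1 − 1/10z).

Solve |R(x)|<1 on ℝ⁻.
x=-1.6: |R|=0.3793
R=−1: 1+9/10x = −1+1/10x ⇒ -4/5x=2 ⇒ x=2/(-4/5)=-2.5000
Confirm numerically:
  x=-2.267: |R|=0.84805 <1
  x=-1.954: |R|=0.63460 <1
  x=-1.470: |R|=0.28160 <1
  x=-1.198: |R|=0.06983 <1
  x=-2.999: |R|=1.30710 >1
  x=-2.734: |R|=1.14701 >1
Stable set (-2.5000, 0).

(-2.5000,0); λ=-2 ⇒ h* = (5/2)/2 = 1.2500.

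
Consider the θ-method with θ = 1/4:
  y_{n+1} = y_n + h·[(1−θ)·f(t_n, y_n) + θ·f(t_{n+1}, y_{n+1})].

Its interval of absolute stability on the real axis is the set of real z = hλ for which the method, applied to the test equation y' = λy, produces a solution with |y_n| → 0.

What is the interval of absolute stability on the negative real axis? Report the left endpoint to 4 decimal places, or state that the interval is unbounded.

On y'=λy, z=hλ:
  y_{n+1} = y_n + z·[3/4·y_n + 1/4·y_{n+1}] ⇒ (1 − 1/4z)y_{n+1} = (1 + 3/4z)y_n
  ⇒ R(z) = (1 + 3/4z)/(1 − 1/4z).

Solve |R(x)|<1 on ℝ⁻.
x=-1.26: |R|=0.0418
R=−1: 1+3/4x = −1+1/4x ⇒ -1/2x=2 ⇒ x=2/(-1/2)=-4.0000
Confirm numerically:
  x=-3.235: |R|=0.78853 <1
  x=-2.754: |R|=0.63103 <1
  x=-2.505: |R|=0.54035 <1
  x=-1.860: |R|=0.26962 <1
  x=-4.579: |R|=1.13498 >1
  x=-4.548: |R|=1.12822 >1
  x=-4.078: |R|=1.01931 >1
Stable set (-4.0000, 0).

z∈(-4.0000,0).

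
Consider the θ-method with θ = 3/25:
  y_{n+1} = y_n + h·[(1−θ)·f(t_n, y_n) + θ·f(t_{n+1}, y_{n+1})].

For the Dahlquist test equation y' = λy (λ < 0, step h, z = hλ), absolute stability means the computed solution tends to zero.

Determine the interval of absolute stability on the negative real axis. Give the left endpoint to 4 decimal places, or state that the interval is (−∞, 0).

Test eqn y'=λy, z=hλ:
  y_{n+1} = y_n + z·[22/25·y_n + 3/25·y_{n+1}] ⇒ (1 − 3/25z)y_{n+1} = (1 + 22/25z)y_n
  R(z) = (1 + 22/25z)/(1 − 3/25z).

Need |R(x)|<1, x<0.
x=-0.93: |R|=0.1634
R=−1: 1+22/25x = −1+3/25x ⇒ -19/25x=2 ⇒ x=2/(-19/25)=-2.6316
Confirm numerically:
  x=-2.459: |R|=0.89872 <1
  x=-1.851: |R|=0.51458 <1
  x=-1.623: |R|=0.35843 <1
  x=-3.139: |R|=1.28012 >1
  x=-3.135: |R|=1.27801 >1
  x=-2.805: |R|=1.09861 >1
Stable set (-2.6316, 0).

z∈(-2.6316,0).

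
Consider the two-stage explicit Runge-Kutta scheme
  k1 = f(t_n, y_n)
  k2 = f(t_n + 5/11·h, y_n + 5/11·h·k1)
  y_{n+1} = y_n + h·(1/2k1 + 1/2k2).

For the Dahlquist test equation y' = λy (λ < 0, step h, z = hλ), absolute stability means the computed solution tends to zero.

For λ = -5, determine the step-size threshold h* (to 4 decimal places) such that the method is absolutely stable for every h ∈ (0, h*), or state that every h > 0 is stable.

Test eqn y'=λy, z=hλ:
  k1=λy_n ⇒ h·k1=z·y_n;  k2=λ(1+5/11z)y_n ⇒ h·k2=z(1+5/11z)y_n
  y_{n+1}/y_n = 1 + 1/2z + 1/2z(1+5/11z) = 1 + z + 5/22z²
  Hence R(z) = 1 + z + 5/22z².

Boundary: |R(x)|=1, x<0.
x=-1.57: |R|=0.0098
R=1: x+5/22x²=0 ⇒ x=−22/5=-4.4000; min R=1−1/(4·5/22)=-0.1000>−1
Confirm numerically:
  x=-3.531: |R|=0.30263 <1
  x=-3.383: |R|=0.21807 <1
  x=-2.255: |R|=0.09931 <1
  x=-1.951: |R|=0.08591 <1
  x=-4.690: |R|=1.30911 >1
  x=-4.489: |R|=1.09080 >1
Interval (-4.4000, 0).

(-4.4000,0); λ=-5 ⇒ h* = (22/5)/5 = 0.8800.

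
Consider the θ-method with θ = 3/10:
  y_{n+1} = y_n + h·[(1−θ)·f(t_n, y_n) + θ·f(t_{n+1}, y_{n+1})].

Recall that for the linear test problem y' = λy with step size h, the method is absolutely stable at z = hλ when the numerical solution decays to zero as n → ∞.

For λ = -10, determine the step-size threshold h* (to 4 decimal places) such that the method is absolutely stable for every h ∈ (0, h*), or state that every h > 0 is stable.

(-5.0000,0); λ=-10 ⇒ h* = (5)/10 = 0.5000.

With y'=λy (z=hλ):
  y_{n+1} = y_n + z·[7/10·y_n + 3/10·y_{n+1}] ⇒ (1 − 3/10z)y_{n+1} = (1 + 7/10z)y_n
  ⇒ R(z) = (1 + 7/10z)/(1 − 3/10z).

Find x<0 with |R(x)|<1.
x=-1.36: |R|=0.0341
R=−1: 1+7/10x = −1+3/10x ⇒ -2/5x=2 ⇒ x=2/(-2/5)=-5.0000
Confirm numerically:
  x=-3.961: |R|=0.81008 <1
  x=-3.534: |R|=0.71537 <1
  x=-3.064: |R|=0.59650 <1
  x=-2.322: |R|=0.36862 <1
  x=-5.560: |R|=1.08396 >1
  x=-5.260: |R|=1.04034 >1
So |R|<1 on (-5.0000, 0).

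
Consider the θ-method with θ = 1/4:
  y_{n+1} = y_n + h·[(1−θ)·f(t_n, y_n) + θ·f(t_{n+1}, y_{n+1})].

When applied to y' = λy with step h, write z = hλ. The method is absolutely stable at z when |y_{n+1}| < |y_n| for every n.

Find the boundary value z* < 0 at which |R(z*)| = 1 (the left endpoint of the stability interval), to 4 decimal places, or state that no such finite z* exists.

left endpoint -4.0000.

Test eqn y'=λy, z=hλ:
  y_{n+1} = y_n + z·[3/4·y_n + 1/4·y_{n+1}] ⇒ (1 − 1/4z)y_{n+1} = (1 + 3/4z)y_n
  R(z) = (1 + 3/4z)/(1 − 1/4z).

Need |R(x)|<1, x<0.
x=-0.93: |R|=0.2454
R=−1: 1+3/4x = −1+1/4x ⇒ -1/2x=2 ⇒ x=2/(-1/2)=-4.0000
Confirm numerically:
  x=-3.560: |R|=0.88360 <1
  x=-3.508: |R|=0.86894 <1
  x=-3.208: |R|=0.78024 <1
  x=-2.182: |R|=0.41184 <1
  x=-4.337: |R|=1.08084 >1
  x=-4.176: |R|=1.04305 >1
So |R|<1 on (-4.0000, 0).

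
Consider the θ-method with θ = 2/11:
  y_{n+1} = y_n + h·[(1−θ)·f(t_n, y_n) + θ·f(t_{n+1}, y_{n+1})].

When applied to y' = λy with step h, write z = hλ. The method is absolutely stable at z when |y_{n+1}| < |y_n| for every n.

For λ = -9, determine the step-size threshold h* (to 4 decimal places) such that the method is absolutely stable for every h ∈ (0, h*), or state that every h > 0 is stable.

(-3.1429,0); λ=-9 ⇒ h* = (22/7)/9 = 0.3492.

Set f=λy, z=hλ:
  y_{n+1} = y_n + z·[9/11·y_n + 2/11·y_{n+1}] ⇒ (1 − 2/11z)y_{n+1} = (1 + 9/11z)y_n
  ⇒ R(z) = (1 + 9/11z)/(1 − 2/11z).

Find x<0 with |R(x)|<1.
x=-1.17: |R|=0.0352
R=−1: 1+9/11x = −1+2/11x ⇒ -7/11x=2 ⇒ x=2/(-7/11)=-3.1429
Confirm numerically:
  x=-2.371: |R|=0.65678 <1
  x=-2.309: |R|=0.62626 <1
  x=-1.881: |R|=0.40164 <1
  x=-1.879: |R|=0.40053 <1
  x=-3.538: |R|=1.15302 >1
  x=-3.447: |R|=1.11898 >1
  x=-3.259: |R|=1.04641 >1
So |R|<1 on (-3.1429, 0).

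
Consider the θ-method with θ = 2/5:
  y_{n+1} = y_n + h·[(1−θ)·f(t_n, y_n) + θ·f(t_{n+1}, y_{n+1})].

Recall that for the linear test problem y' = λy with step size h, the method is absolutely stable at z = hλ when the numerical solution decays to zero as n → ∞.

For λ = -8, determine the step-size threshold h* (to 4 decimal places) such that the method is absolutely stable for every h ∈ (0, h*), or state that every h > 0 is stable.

Test eqn y'=λy, z=hλ:
  y_{n+1} = y_n + z·[3/5·y_n + 2/5·y_{n+1}] ⇒ (1 − 2/5z)y_{n+1} = (1 + 3/5z)y_n
  ⇒ R(z) = (1 + 3/5z)/(1 − 2/5z).

Need |R(x)|<1, x<0.
x=-0.95: |R|=0.3116
R=−1: 1+3/5x = −1+2/5x ⇒ -1/5x=2 ⇒ x=2/(-1/5)=-10.0000
Confirm numerically:
  x=-9.188: |R|=0.96526 <1
  x=-6.958: |R|=0.83918 <1
  x=-4.768: |R|=0.64007 <1
  x=-4.057: |R|=0.54682 <1
  x=-10.395: |R|=1.01532 >1
  x=-10.111: |R|=1.00440 >1
So |R|<1 on (-10.0000, 0).

(-10.0000,0); λ=-8 ⇒ h* = (10)/8 = 1.2500.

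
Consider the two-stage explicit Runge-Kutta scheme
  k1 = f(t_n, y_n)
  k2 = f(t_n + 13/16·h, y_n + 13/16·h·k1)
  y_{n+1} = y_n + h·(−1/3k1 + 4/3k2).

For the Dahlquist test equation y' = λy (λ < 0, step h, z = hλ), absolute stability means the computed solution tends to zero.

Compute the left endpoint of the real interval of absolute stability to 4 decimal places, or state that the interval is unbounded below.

Test eqn y'=λy, z=hλ:
  k1=λy_n ⇒ h·k1=z·y_n;  k2=λ(1+13/16z)y_n ⇒ h·k2=z(1+13/16z)y_n
  y_{n+1}/y_n = 1 − 1/3z + 4/3z(1+13/16z) = 1 + z + 13/12z²
  R(z) = 1 + z + 13/12z².

Need |R(x)|<1, x<0.
x=-0.74: |R|=0.8532
R=1: x+13/12x²=0 ⇒ x=−12/13=-0.9231; min R=1−1/(4·13/12)=0.7692>−1
Confirm numerically:
  x=-0.691: |R|=0.82627 <1
  x=-0.446: |R|=0.76949 <1
  x=-0.425: |R|=0.77068 <1
  x=-1.341: |R|=1.60714 >1
  x=-1.105: |R|=1.21778 >1
Stable set (-0.9231, 0).

left endpoint -0.9231.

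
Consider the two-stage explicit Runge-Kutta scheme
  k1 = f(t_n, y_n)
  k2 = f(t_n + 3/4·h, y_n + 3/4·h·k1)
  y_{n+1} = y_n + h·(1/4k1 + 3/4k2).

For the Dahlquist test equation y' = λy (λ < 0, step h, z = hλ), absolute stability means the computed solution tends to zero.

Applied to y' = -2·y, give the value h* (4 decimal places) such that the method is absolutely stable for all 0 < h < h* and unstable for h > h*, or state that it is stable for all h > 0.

With y'=λy (z=hλ):
  k1=λy_n ⇒ h·k1=z·y_n;  k2=λ(1+3/4z)y_n ⇒ h·k2=z(1+3/4z)y_n
  y_{n+1}/y_n = 1 + 1/4z + 3/4z(1+3/4z) = 1 + z + 9/16z²
  so R(z) = 1 + z + 9/16z².

Find x<0 with |R(x)|<1.
x=-1.46: |R|=0.7390
R=1: x+9/16x²=0 ⇒ x=−16/9=-1.7778; min R=1−1/(4·9/16)=0.5556>−1
Confirm numerically:
  x=-1.376: |R|=0.68902 <1
  x=-1.064: |R|=0.57280 <1
  x=-0.857: |R|=0.55613 <1
  x=-2.300: |R|=1.67562 >1
  x=-1.923: |R|=1.15709 >1
Stable set (-1.7778, 0).

(-1.7778,0); λ=-2 ⇒ h* = (16/9)/2 = 0.8889.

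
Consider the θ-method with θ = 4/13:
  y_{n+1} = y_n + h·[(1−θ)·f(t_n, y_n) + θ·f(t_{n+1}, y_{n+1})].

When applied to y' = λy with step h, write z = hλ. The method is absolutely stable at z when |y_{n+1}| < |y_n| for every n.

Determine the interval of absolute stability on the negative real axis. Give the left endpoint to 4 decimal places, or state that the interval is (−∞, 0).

With y'=λy (z=hλ):
  y_{n+1} = y_n + z·[9/13·y_n + 4/13·y_{n+1}] ⇒ (1 − 4/13z)y_{n+1} = (1 + 9/13z)y_n
  so R(z) = (1 + 9/13z)/(1 − 4/13z).

Solve |R(x)|<1 on ℝ⁻.
x=-1.8: |R|=0.1584
R=−1: 1+9/13x = −1+4/13x ⇒ -5/13x=2 ⇒ x=2/(-5/13)=-5.2000
Confirm numerically:
  x=-4.906: |R|=0.95494 <1
  x=-4.599: |R|=0.90429 <1
  x=-3.625: |R|=0.71364 <1
  x=-5.345: |R|=1.02109 >1
  x=-5.242: |R|=1.00618 >1
So |R|<1 on (-5.2000, 0).

(-5.2000, 0).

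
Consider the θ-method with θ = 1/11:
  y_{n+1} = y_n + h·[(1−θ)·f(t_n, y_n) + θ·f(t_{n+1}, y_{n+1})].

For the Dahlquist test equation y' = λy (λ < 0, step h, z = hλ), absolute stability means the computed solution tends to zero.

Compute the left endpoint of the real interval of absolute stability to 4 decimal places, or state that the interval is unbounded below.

z* = -2.4444.

Test eqn y'=λy, z=hλ:
  y_{n+1} = y_n + z·[10/11·y_n + 1/11·y_{n+1}] ⇒ (1 − 1/11z)y_{n+1} = (1 + 10/11z)y_n
  Hence R(z) = (1 + 10/11z)/(1 − 1/11z).

Boundary: |R(x)|=1, x<0.
x=-1.73: |R|=0.4949
R=−1: 1+10/11x = −1+1/11x ⇒ -9/11x=2 ⇒ x=2/(-9/11)=-2.4444
Confirm numerically:
  x=-1.623: |R|=0.41432 <1
  x=-1.389: |R|=0.23327 <1
  x=-1.203: |R|=0.08441 <1
  x=-1.008: |R|=0.07662 <1
  x=-2.817: |R|=1.24267 >1
  x=-2.796: |R|=1.22934 >1
Stable set (-2.4444, 0).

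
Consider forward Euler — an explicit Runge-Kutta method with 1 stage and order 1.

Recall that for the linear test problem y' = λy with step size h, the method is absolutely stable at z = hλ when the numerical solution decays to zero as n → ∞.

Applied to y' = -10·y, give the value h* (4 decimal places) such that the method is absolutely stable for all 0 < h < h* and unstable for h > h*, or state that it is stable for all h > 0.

Set f=λy, z=hλ:
  order 1, 1-stage ⇒ R(z)=1+z
  (e.g. R(-0.33)=0.67000, |R|=0.67000)

Find x<0 with |R(x)|<1.
x=-0.33: |R|=0.6700
|R(-1.97)|=0.9700 |R(-1.07)|=0.0700 |R(-0.53)|=0.4700
Bisect:
  x_lo=-2.5286 |R|=1.5286  x_hi=-0.1312 |R|=0.8688
  mid=-1.32990 |R|=0.32990 →hi
  mid=-1.92925 |R|=0.92925 →hi
  mid=-2.22893 |R|=1.22893 →lo
  mid=-2.07909 |R|=1.07909 →lo
  mid=-2.00417 |R|=1.00417 →lo
  mid=-1.96671 |R|=0.96671 →hi
  mid=-1.98544 |R|=0.98544 →hi
  ...
  [-2.00007,-1.99993] ⇒ x*=-2.0000
Interval (-2.0000, 0).

(-2.0000,0); λ=-10 ⇒ h* = 0.2000.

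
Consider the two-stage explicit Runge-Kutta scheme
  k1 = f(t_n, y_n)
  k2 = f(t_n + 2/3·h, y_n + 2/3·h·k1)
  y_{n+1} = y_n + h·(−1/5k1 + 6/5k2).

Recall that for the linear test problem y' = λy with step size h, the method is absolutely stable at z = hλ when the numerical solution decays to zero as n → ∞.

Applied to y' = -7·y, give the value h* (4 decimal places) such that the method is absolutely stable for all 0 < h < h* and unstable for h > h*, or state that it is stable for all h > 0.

Test eqn y'=λy, z=hλ:
  k1=λy_n ⇒ h·k1=z·y_n;  k2=λ(1+2/3z)y_n ⇒ h·k2=z(1+2/3z)y_n
  y_{n+1}/y_n = 1 − 1/5z + 6/5z(1+2/3z) = 1 + z + 4/5z²
  so R(z) = 1 + z + 4/5z².

Find x<0 with |R(x)|<1.
x=-1.4: |R|=1.1680
R=1: x+4/5x²=0 ⇒ x=−5/4=-1.2500; min R=1−1/(4·4/5)=0.6875>−1
Confirm numerically:
  x=-1.052: |R|=0.83336 <1
  x=-0.668: |R|=0.68898 <1
  x=-0.509: |R|=0.69826 <1
  x=-1.643: |R|=1.51656 >1
  x=-1.629: |R|=1.49391 >1
So |R|<1 on (-1.2500, 0).

(-1.2500,0); λ=-7 ⇒ h* = (5/4)/7 = 0.1786.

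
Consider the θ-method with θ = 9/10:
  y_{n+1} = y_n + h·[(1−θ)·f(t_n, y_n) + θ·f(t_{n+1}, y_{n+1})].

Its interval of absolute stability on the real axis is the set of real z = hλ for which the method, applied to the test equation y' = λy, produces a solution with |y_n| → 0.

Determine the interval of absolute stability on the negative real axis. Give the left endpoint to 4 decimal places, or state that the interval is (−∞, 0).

Test eqn y'=λy, z=hλ:
  y_{n+1} = y_n + z·[1/10·y_n + 9/10·y_{n+1}] ⇒ (1 − 9/10z)y_{n+1} = (1 + 1/10z)y_n
  R(z) = (1 + 1/10z)/(1 − 9/10z).

Need |R(x)|<1, x<0.
x=-1.03: |R|=0.4655
x=-2: |R|=0.2857
x=-10: |R|=0.0000
x=-100: |R|=0.0989
θ=9/10≥1/2 ⇒ |1+1/10x|<|1−9/10x| ∀x<0 ⇒ unbounded interval.

interval (−∞, 0).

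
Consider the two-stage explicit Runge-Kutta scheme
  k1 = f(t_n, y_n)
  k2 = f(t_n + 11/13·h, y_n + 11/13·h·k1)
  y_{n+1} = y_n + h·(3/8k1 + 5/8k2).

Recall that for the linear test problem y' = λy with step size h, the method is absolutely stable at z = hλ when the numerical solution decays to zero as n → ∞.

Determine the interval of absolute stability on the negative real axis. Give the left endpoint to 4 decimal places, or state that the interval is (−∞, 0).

z∈(-1.8909,0).

Test eqn y'=λy, z=hλ:
  k1=λy_n ⇒ h·k1=z·y_n;  k2=λ(1+11/13z)y_n ⇒ h·k2=z(1+11/13z)y_n
  y_{n+1}/y_n = 1 + 3/8z + 5/8z(1+11/13z) = 1 + z + 55/104z²
  ⇒ R(z) = 1 + z + 55/104z².

Need |R(x)|<1, x<0.
x=-0.64: |R|=0.5766
R=1: x+55/104x²=0 ⇒ x=−104/55=-1.8909; min R=1−1/(4·55/104)=0.5273>−1
Confirm numerically:
  x=-1.861: |R|=0.97056 <1
  x=-1.846: |R|=0.95616 <1
  x=-1.340: |R|=0.60960 <1
  x=-2.254: |R|=1.43281 >1
  x=-2.110: |R|=1.24448 >1
  x=-1.927: |R|=1.03678 >1
So |R|<1 on (-1.8909, 0).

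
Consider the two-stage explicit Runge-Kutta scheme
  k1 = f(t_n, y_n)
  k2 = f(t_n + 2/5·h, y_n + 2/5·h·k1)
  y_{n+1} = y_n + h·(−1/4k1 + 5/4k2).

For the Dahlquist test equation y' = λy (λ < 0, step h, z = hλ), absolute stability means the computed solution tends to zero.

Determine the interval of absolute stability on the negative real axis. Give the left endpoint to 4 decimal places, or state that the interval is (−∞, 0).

With y'=λy (z=hλ):
  k1=λy_n ⇒ h·k1=z·y_n;  k2=λ(1+2/5z)y_n ⇒ h·k2=z(1+2/5z)y_n
  y_{n+1}/y_n = 1 − 1/4z + 5/4z(1+2/5z) = 1 + z + 1/2z²
  so R(z) = 1 + z + 1/2z².

Need |R(x)|<1, x<0.
x=-0.62: |R|=0.5722
R=1: x+1/2x²=0 ⇒ x=−2=-2.0000; min R=1−1/(4·1/2)=0.5000>−1
Confirm numerically:
  x=-1.963: |R|=0.96368 <1
  x=-1.883: |R|=0.88984 <1
  x=-1.598: |R|=0.67880 <1
  x=-2.239: |R|=1.26756 >1
  x=-2.187: |R|=1.20448 >1
  x=-2.173: |R|=1.18796 >1
Interval (-2.0000, 0).

z∈(-2.0000,0).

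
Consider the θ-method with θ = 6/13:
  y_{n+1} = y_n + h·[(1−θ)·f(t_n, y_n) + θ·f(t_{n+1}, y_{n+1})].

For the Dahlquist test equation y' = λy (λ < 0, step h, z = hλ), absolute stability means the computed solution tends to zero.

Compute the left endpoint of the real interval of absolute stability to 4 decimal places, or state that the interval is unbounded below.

z* = -26.0000.

With y'=λy (z=hλ):
  y_{n+1} = y_n + z·[7/13·y_n + 6/13·y_{n+1}] ⇒ (1 − 6/13z)y_{n+1} = (1 + 7/13z)y_n
  so R(z) = (1 + 7/13z)/(1 − 6/13z).

Find x<0 with |R(x)|<1.
x=-0.85: |R|=0.3895
R=−1: 1+7/13x = −1+6/13x ⇒ -1/13x=2 ⇒ x=2/(-1/13)=-26.0000
Confirm numerically:
  x=-25.793: |R|=0.99877 <1
  x=-22.922: |R|=0.97955 <1
  x=-13.571: |R|=0.86837 <1
  x=-26.409: |R|=1.00239 >1
  x=-26.262: |R|=1.00154 >1
  x=-26.105: |R|=1.00062 >1
Stable set (-26.0000, 0).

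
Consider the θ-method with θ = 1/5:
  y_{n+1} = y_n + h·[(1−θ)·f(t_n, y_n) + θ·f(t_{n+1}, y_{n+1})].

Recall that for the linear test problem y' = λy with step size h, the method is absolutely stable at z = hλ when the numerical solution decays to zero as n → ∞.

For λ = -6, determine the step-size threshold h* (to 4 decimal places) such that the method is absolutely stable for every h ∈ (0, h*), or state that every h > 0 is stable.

Test eqn y'=λy, z=hλ:
  y_{n+1} = y_n + z·[4/5·y_n + 1/5·y_{n+1}] ⇒ (1 − 1/5z)y_{n+1} = (1 + 4/5z)y_n
  so R(z) = (1 + 4/5z)/(1 − 1/5z).

Boundary: |R(x)|=1, x<0.
x=-0.98: |R|=0.1806
R=−1: 1+4/5x = −1+1/5x ⇒ -3/5x=2 ⇒ x=2/(-3/5)=-3.3333
Confirm numerically:
  x=-2.092: |R|=0.47490 <1
  x=-1.632: |R|=0.23040 <1
  x=-1.548: |R|=0.18204 <1
  x=-1.469: |R|=0.13542 <1
  x=-3.889: |R|=1.18754 >1
  x=-3.596: |R|=1.09167 >1
  x=-3.512: |R|=1.06297 >1
Interval (-3.3333, 0).

(-3.3333,0); λ=-6 ⇒ h* = (10/3)/6 = 0.5556.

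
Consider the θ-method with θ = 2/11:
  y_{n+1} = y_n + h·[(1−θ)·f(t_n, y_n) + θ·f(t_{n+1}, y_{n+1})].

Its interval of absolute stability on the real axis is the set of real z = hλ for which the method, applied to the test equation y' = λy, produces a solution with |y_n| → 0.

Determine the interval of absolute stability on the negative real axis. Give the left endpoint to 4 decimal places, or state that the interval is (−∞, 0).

z∈(-3.1429,0).

On y'=λy, z=hλ:
  y_{n+1} = y_n + z·[9/11·y_n + 2/11·y_{n+1}] ⇒ (1 − 2/11z)y_{n+1} = (1 + 9/11z)y_n
  ⇒ R(z) = (1 + 9/11z)/(1 − 2/11z).

Boundary: |R(x)|=1, x<0.
x=-1.25: |R|=0.0185
R=−1: 1+9/11x = −1+2/11x ⇒ -7/11x=2 ⇒ x=2/(-7/11)=-3.1429
Confirm numerically:
  x=-2.186: |R|=0.56427 <1
  x=-1.941: |R|=0.43469 <1
  x=-1.532: |R|=0.19824 <1
  x=-3.725: |R|=1.22087 >1
  x=-3.610: |R|=1.17947 >1
  x=-3.285: |R|=1.05663 >1
So |R|<1 on (-3.1429, 0).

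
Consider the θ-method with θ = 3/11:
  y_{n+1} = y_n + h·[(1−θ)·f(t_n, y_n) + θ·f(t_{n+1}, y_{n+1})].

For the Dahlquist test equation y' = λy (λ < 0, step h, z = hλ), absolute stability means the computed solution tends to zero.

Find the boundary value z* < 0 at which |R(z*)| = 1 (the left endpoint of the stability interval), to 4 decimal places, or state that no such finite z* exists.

On y'=λy, z=hλ:
  y_{n+1} = y_n + z·[8/11·y_n + 3/11·y_{n+1}] ⇒ (1 − 3/11z)y_{n+1} = (1 + 8/11z)y_n
  ⇒ R(z) = (1 + 8/11z)/(1 − 3/11z).

Solve |R(x)|<1 on ℝ⁻.
x=-1.1: |R|=0.1538
R=−1: 1+8/11x = −1+3/11x ⇒ -5/11x=2 ⇒ x=2/(-5/11)=-4.4000
Confirm numerically:
  x=-3.874: |R|=0.88374 <1
  x=-3.320: |R|=0.74237 <1
  x=-2.592: |R|=0.51853 <1
  x=-1.839: |R|=0.22474 <1
  x=-4.670: |R|=1.05398 >1
  x=-4.469: |R|=1.01414 >1
So |R|<1 on (-4.4000, 0).

left endpoint -4.4000.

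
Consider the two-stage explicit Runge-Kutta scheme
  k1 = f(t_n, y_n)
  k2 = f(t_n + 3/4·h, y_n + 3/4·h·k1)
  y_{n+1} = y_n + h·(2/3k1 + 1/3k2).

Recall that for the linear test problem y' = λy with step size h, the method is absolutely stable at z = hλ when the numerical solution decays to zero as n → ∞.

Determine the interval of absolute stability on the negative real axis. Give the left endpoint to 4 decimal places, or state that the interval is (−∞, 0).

z∈(-4.0000,0).

Test eqn y'=λy, z=hλ:
  k1=λy_n ⇒ h·k1=z·y_n;  k2=λ(1+3/4z)y_n ⇒ h·k2=z(1+3/4z)y_n
  y_{n+1}/y_n = 1 + 2/3z + 1/3z(1+3/4z) = 1 + z + 1/4z²
  so R(z) = 1 + z + 1/4z².

Need |R(x)|<1, x<0.
x=-0.45: |R|=0.6006
R=1: x+1/4x²=0 ⇒ x=−4=-4.0000; min R=1−1/(4·1/4)=0.0000>−1
Confirm numerically:
  x=-3.577: |R|=0.62173 <1
  x=-2.470: |R|=0.05523 <1
  x=-2.041: |R|=0.00042 <1
  x=-1.923: |R|=0.00148 <1
  x=-4.451: |R|=1.50185 >1
  x=-4.386: |R|=1.42325 >1
  x=-4.244: |R|=1.25888 >1
Interval (-4.0000, 0).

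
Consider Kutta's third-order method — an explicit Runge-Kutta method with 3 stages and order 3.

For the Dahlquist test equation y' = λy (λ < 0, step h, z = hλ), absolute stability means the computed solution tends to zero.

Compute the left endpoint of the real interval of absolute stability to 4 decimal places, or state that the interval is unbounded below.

With y'=λy (z=hλ):
  order 3, 3-stage ⇒ R(z)=1+z+z^2/2+z^3/6
  (e.g. R(-0.59)=0.54982, |R|=0.54982)

Boundary: |R(x)|=1, x<0.
x=-0.59: |R|=0.5498
|R(-2.33)|=0.7238 |R(-2.1)|=0.4385 |R(-1.5)|=0.0625
Bisect:
  x_lo=-3.0371 |R|=2.0941  x_hi=-0.1940 |R|=0.8236
  mid=-1.61556 |R|=0.01332 →hi
  mid=-2.32632 |R|=0.71869 →hi
  mid=-2.68170 |R|=1.30019 →lo
  mid=-2.50401 |R|=0.98570 →hi
  mid=-2.59286 |R|=1.13666 →lo
  mid=-2.54843 |R|=1.05965 →lo
  mid=-2.52622 |R|=1.02230 →lo
  mid=-2.51512 |R|=1.00391 →lo
  mid=-2.50956 |R|=0.99478 →hi
  ...
  [-2.51286,-2.51269] ⇒ x*=-2.5127
Interval (-2.5127, 0).

left endpoint -2.5127.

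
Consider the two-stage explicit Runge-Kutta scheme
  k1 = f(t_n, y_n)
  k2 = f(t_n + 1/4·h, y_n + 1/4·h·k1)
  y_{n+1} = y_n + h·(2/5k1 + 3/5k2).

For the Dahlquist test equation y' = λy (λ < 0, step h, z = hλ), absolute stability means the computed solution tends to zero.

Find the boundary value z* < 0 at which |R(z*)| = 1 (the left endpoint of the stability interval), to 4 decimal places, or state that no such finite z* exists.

left endpoint -6.6667.

Set f=λy, z=hλ:
  k1=λy_n ⇒ h·k1=z·y_n;  k2=λ(1+1/4z)y_n ⇒ h·k2=z(1+1/4z)y_n
  y_{n+1}/y_n = 1 + 2/5z + 3/5z(1+1/4z) = 1 + z + 3/20z²
  R(z) = 1 + z + 3/20z².

Solve |R(x)|<1 on ℝ⁻.
x=-0.6: |R|=0.4540
R=1: x+3/20x²=0 ⇒ x=−20/3=-6.6667; min R=1−1/(4·3/20)=-0.6667>−1
Confirm numerically:
  x=-6.062: |R|=0.45018 <1
  x=-5.759: |R|=0.21591 <1
  x=-2.767: |R|=0.61856 <1
  x=-7.154: |R|=1.52296 >1
  x=-7.059: |R|=1.41542 >1
  x=-6.844: |R|=1.18205 >1
Interval (-6.6667, 0).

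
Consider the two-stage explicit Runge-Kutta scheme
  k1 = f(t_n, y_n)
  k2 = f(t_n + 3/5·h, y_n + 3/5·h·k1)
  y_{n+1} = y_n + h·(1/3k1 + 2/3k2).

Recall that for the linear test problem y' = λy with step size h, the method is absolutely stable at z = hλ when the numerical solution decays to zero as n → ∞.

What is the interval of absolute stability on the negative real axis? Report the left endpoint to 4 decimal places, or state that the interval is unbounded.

Test eqn y'=λy, z=hλ:
  k1=λy_n ⇒ h·k1=z·y_n;  k2=λ(1+3/5z)y_n ⇒ h·k2=z(1+3/5z)y_n
  y_{n+1}/y_n = 1 + 1/3z + 2/3z(1+3/5z) = 1 + z + 2/5z²
  R(z) = 1 + z + 2/5z².

Boundary: |R(x)|=1, x<0.
x=-1.76: |R|=0.4790
R=1: x+2/5x²=0 ⇒ x=−5/2=-2.5000; min R=1−1/(4·2/5)=0.3750>−1
Confirm numerically:
  x=-1.448: |R|=0.39068 <1
  x=-1.175: |R|=0.37725 <1
  x=-1.070: |R|=0.38796 <1
  x=-3.023: |R|=1.63241 >1
  x=-2.843: |R|=1.39006 >1
Stable set (-2.5000, 0).

z∈(-2.5000,0).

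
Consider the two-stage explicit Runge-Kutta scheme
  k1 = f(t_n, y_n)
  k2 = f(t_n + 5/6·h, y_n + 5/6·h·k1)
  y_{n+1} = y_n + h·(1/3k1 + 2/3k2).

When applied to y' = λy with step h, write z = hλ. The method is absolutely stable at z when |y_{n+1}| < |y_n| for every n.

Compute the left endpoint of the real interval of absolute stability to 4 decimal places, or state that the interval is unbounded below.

Test eqn y'=λy, z=hλ:
  k1=λy_n ⇒ h·k1=z·y_n;  k2=λ(1+5/6z)y_n ⇒ h·k2=z(1+5/6z)y_n
  y_{n+1}/y_n = 1 + 1/3z + 2/3z(1+5/6z) = 1 + z + 5/9z²
  Hence R(z) = 1 + z + 5/9z².

Boundary: |R(x)|=1, x<0.
x=-1.44: |R|=0.7120
R=1: x+5/9x²=0 ⇒ x=−9/5=-1.8000; min R=1−1/(4·5/9)=0.5500>−1
Confirm numerically:
  x=-1.504: |R|=0.75268 <1
  x=-1.129: |R|=0.57913 <1
  x=-0.895: |R|=0.55001 <1
  x=-2.022: |R|=1.24938 >1
  x=-1.982: |R|=1.20040 >1
  x=-1.889: |R|=1.09340 >1
So |R|<1 on (-1.8000, 0).

z* = -1.8000.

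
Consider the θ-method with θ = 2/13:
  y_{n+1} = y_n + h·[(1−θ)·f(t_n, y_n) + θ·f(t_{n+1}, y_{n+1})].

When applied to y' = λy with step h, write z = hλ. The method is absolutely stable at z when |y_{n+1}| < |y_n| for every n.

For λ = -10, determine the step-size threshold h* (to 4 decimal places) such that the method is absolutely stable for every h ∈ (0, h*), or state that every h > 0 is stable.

(-2.8889,0); λ=-10 ⇒ h* = (26/9)/10 = 0.2889.

Test eqn y'=λy, z=hλ:
  y_{n+1} = y_n + z·[11/13·y_n + 2/13·y_{n+1}] ⇒ (1 − 2/13z)y_{n+1} = (1 + 11/13z)y_n
  so R(z) = (1 + 11/13z)/(1 − 2/13z).

Need |R(x)|<1, x<0.
x=-1.15: |R|=0.0229
R=−1: 1+11/13x = −1+2/13x ⇒ -9/13x=2 ⇒ x=2/(-9/13)=-2.8889
Confirm numerically:
  x=-2.566: |R|=0.83973 <1
  x=-2.316: |R|=0.70758 <1
  x=-1.606: |R|=0.28781 <1
  x=-3.121: |R|=1.10856 >1
  x=-3.049: |R|=1.07545 >1
  x=-2.960: |R|=1.03383 >1
So |R|<1 on (-2.8889, 0).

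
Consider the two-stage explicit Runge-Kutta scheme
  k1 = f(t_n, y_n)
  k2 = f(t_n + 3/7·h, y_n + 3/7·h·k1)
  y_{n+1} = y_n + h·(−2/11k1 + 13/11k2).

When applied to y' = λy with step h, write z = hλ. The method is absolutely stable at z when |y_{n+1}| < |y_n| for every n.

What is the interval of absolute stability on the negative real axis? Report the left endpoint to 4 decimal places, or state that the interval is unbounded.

z∈(-1.9744,0).

On y'=λy, z=hλ:
  k1=λy_n ⇒ h·k1=z·y_n;  k2=λ(1+3/7z)y_n ⇒ h·k2=z(1+3/7z)y_n
  y_{n+1}/y_n = 1 − 2/11z + 13/11z(1+3/7z) = 1 + z + 39/77z²
  R(z) = 1 + z + 39/77z².

Solve |R(x)|<1 on ℝ⁻.
x=-1.38: |R|=0.5846
R=1: x+39/77x²=0 ⇒ x=−77/39=-1.9744; min R=1−1/(4·39/77)=0.5064>−1
Confirm numerically:
  x=-1.706: |R|=0.76812 <1
  x=-1.636: |R|=0.71963 <1
  x=-1.180: |R|=0.52524 <1
  x=-0.862: |R|=0.51435 <1
  x=-2.478: |R|=1.63212 >1
  x=-2.468: |R|=1.61706 >1
  x=-2.316: |R|=1.40076 >1
So |R|<1 on (-1.9744, 0).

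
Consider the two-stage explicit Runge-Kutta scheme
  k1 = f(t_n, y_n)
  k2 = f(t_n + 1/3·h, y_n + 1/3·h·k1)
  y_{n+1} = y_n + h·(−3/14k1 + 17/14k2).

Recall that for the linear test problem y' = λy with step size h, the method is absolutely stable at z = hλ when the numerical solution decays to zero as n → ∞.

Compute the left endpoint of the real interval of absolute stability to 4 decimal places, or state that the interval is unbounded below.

With y'=λy (z=hλ):
  k1=λy_n ⇒ h·k1=z·y_n;  k2=λ(1+1/3z)y_n ⇒ h·k2=z(1+1/3z)y_n
  y_{n+1}/y_n = 1 − 3/14z + 17/14z(1+1/3z) = 1 + z + 17/42z²
  Hence R(z) = 1 + z + 17/42z².

Solve |R(x)|<1 on ℝ⁻.
x=-0.35: |R|=0.6996
R=1: x+17/42x²=0 ⇒ x=−42/17=-2.4706; min R=1−1/(4·17/42)=0.3824>−1
Confirm numerically:
  x=-2.296: |R|=0.83775 <1
  x=-1.777: |R|=0.50113 <1
  x=-1.680: |R|=0.46240 <1
  x=-1.161: |R|=0.38459 <1
  x=-3.043: |R|=1.70503 >1
  x=-2.651: |R|=1.19359 >1
  x=-2.559: |R|=1.09158 >1
Interval (-2.4706, 0).

z* = -2.4706.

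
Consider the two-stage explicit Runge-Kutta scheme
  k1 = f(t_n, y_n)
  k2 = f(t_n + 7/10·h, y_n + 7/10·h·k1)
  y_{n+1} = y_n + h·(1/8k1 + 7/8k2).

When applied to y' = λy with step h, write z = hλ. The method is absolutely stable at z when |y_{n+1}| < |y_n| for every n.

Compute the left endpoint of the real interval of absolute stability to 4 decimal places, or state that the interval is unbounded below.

Set f=λy, z=hλ:
  k1=λy_n ⇒ h·k1=z·y_n;  k2=λ(1+7/10z)y_n ⇒ h·k2=z(1+7/10z)y_n
  y_{n+1}/y_n = 1 + 1/8z + 7/8z(1+7/10z) = 1 + z + 49/80z²
  Hence R(z) = 1 + z + 49/80z².

Find x<0 with |R(x)|<1.
x=-1.42: |R|=0.8150
R=1: x+49/80x²=0 ⇒ x=−80/49=-1.6327; min R=1−1/(4·49/80)=0.5918>−1
Confirm numerically:
  x=-1.545: |R|=0.91705 <1
  x=-1.531: |R|=0.90468 <1
  x=-1.115: |R|=0.64648 <1
  x=-0.808: |R|=0.59188 <1
  x=-2.003: |R|=1.45436 >1
  x=-1.905: |R|=1.31778 >1
So |R|<1 on (-1.6327, 0).

z* = -1.6327.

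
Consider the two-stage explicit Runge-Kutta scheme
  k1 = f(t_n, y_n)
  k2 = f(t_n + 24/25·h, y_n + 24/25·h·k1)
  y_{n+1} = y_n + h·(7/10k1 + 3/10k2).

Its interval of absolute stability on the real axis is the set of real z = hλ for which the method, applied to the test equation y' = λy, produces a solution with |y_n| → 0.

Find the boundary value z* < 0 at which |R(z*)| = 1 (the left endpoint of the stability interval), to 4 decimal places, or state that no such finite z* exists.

With y'=λy (z=hλ):
  k1=λy_n ⇒ h·k1=z·y_n;  k2=λ(1+24/25z)y_n ⇒ h·k2=z(1+24/25z)y_n
  y_{n+1}/y_n = 1 + 7/10z + 3/10z(1+24/25z) = 1 + z + 36/125z²
  so R(z) = 1 + z + 36/125z².

Boundary: |R(x)|=1, x<0.
x=-0.5: |R|=0.5720
R=1: x+36/125x²=0 ⇒ x=−125/36=-3.4722; min R=1−1/(4·36/125)=0.1319>−1
Confirm numerically:
  x=-2.655: |R|=0.37512 <1
  x=-2.500: |R|=0.30000 <1
  x=-1.995: |R|=0.15125 <1
  x=-1.507: |R|=0.14706 <1
  x=-3.622: |R|=1.15624 >1
  x=-3.606: |R|=1.13893 >1
  x=-3.499: |R|=1.02698 >1
So |R|<1 on (-3.4722, 0).

z* = -3.4722.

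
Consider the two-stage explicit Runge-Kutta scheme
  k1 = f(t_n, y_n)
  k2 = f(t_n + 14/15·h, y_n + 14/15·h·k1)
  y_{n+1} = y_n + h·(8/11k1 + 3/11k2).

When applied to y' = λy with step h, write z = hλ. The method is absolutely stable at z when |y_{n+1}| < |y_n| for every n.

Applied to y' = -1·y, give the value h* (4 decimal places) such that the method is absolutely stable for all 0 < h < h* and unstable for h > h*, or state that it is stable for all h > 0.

Set f=λy, z=hλ:
  k1=λy_n ⇒ h·k1=z·y_n;  k2=λ(1+14/15z)y_n ⇒ h·k2=z(1+14/15z)y_n
  y_{n+1}/y_n = 1 + 8/11z + 3/11z(1+14/15z) = 1 + z + 14/55z²
  so R(z) = 1 + z + 14/55z².

Solve |R(x)|<1 on ℝ⁻.
x=-1.08: |R|=0.2169
R=1: x+14/55x²=0 ⇒ x=−55/14=-3.9286; min R=1−1/(4·14/55)=0.0179>−1
Confirm numerically:
  x=-3.819: |R|=0.89348 <1
  x=-2.740: |R|=0.17103 <1
  x=-2.628: |R|=0.12999 <1
  x=-4.269: |R|=1.36993 >1
  x=-4.011: |R|=1.08416 >1
Interval (-3.9286, 0).

(-3.9286,0); λ=-1 ⇒ h* = (55/14)/1 = 3.9286.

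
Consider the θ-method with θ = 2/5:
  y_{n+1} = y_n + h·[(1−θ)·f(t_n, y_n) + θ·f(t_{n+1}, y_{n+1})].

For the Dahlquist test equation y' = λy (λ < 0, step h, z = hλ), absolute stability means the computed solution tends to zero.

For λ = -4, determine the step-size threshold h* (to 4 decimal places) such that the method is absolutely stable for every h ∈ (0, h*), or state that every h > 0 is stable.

With y'=λy (z=hλ):
  y_{n+1} = y_n + z·[3/5·y_n + 2/5·y_{n+1}] ⇒ (1 − 2/5z)y_{n+1} = (1 + 3/5z)y_n
  ⇒ R(z) = (1 + 3/5z)/(1 − 2/5z).

Find x<0 with |R(x)|<1.
x=-1.49: |R|=0.0664
R=−1: 1+3/5x = −1+2/5x ⇒ -1/5x=2 ⇒ x=2/(-1/5)=-10.0000
Confirm numerically:
  x=-9.765: |R|=0.99042 <1
  x=-9.729: |R|=0.98892 <1
  x=-9.348: |R|=0.97248 <1
  x=-5.395: |R|=0.70836 <1
  x=-10.475: |R|=1.01830 >1
  x=-10.200: |R|=1.00787 >1
  x=-10.083: |R|=1.00330 >1
So |R|<1 on (-10.0000, 0).

(-10.0000,0); λ=-4 ⇒ h* = (10)/4 = 2.5000.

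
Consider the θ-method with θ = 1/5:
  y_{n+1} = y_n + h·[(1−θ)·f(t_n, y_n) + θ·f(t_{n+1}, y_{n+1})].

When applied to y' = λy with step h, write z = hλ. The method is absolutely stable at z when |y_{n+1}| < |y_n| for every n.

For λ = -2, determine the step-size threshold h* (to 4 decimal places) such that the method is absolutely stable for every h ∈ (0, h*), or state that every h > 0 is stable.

(-3.3333,0); λ=-2 ⇒ h* = (10/3)/2 = 1.6667.

Test eqn y'=λy, z=hλ:
  y_{n+1} = y_n + z·[4/5·y_n + 1/5·y_{n+1}] ⇒ (1 − 1/5z)y_{n+1} = (1 + 4/5z)y_n
  so R(z) = (1 + 4/5z)/(1 − 1/5z).

Boundary: |R(x)|=1, x<0.
x=-0.31: |R|=0.7081
R=−1: 1+4/5x = −1+1/5x ⇒ -3/5x=2 ⇒ x=2/(-3/5)=-3.3333
Confirm numerically:
  x=-3.242: |R|=0.96676 <1
  x=-2.615: |R|=0.71701 <1
  x=-2.359: |R|=0.60280 <1
  x=-2.148: |R|=0.50252 <1
  x=-3.858: |R|=1.17769 >1
  x=-3.365: |R|=1.01136 >1
So |R|<1 on (-3.3333, 0).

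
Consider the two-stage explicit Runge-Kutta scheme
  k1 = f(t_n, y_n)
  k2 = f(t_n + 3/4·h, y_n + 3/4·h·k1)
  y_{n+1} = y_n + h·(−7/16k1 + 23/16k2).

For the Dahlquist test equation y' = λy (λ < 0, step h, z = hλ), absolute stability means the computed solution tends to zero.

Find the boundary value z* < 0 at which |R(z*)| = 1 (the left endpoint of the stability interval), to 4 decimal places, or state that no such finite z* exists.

left endpoint -0.9275.

Set f=λy, z=hλ:
  k1=λy_n ⇒ h·k1=z·y_n;  k2=λ(1+3/4z)y_n ⇒ h·k2=z(1+3/4z)y_n
  y_{n+1}/y_n = 1 − 7/16z + 23/16z(1+3/4z) = 1 + z + 69/64z²
  ⇒ R(z) = 1 + z + 69/64z².

Need |R(x)|<1, x<0.
x=-1.75: |R|=2.5518
R=1: x+69/64x²=0 ⇒ x=−64/69=-0.9275; min R=1−1/(4·69/64)=0.7681>−1
Confirm numerically:
  x=-0.898: |R|=0.97140 <1
  x=-0.714: |R|=0.83562 <1
  x=-0.538: |R|=0.77406 <1
  x=-0.410: |R|=0.77123 <1
  x=-1.424: |R|=1.76220 >1
  x=-0.978: |R|=1.05321 >1
Interval (-0.9275, 0).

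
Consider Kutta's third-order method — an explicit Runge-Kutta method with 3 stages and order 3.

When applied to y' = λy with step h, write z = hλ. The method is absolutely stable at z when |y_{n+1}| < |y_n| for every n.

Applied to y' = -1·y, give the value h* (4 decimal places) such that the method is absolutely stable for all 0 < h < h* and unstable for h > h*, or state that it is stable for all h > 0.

(-2.5127,0); λ=-1 ⇒ h* = 2.5127.

Set f=λy, z=hλ:
  order 3, 3-stage ⇒ R(z)=1+z+z^2/2+z^3/6
  (e.g. R(-1.02)=0.32333, |R|=0.32333)

Need |R(x)|<1, x<0.
x=-1.02: |R|=0.3233
|R(-2.41)|=0.8389 |R(-1.91)|=0.2473 |R(-1.18)|=0.2424
Bisect:
  x_lo=-3.1120 |R|=2.2928  x_hi=-0.3318 |R|=0.7172
  mid=-1.72190 |R|=0.09032 →hi
  mid=-2.41695 |R|=0.84929 →hi
  mid=-2.76448 |R|=1.46449 →lo
  mid=-2.59072 |R|=1.13288 →lo
  mid=-2.50383 |R|=0.98541 →hi
  mid=-2.54727 |R|=1.05768 →lo
  mid=-2.52555 |R|=1.02118 →lo
  mid=-2.51469 |R|=1.00321 →lo
  ...
  [-2.51283,-2.51266] ⇒ x*=-2.5127
Interval (-2.5127, 0).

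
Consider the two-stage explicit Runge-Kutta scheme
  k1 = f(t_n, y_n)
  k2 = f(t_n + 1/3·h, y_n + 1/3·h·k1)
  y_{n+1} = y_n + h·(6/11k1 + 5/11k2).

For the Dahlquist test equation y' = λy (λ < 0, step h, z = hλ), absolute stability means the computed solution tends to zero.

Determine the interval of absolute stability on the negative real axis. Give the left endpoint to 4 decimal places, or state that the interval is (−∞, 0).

With y'=λy (z=hλ):
  k1=λy_n ⇒ h·k1=z·y_n;  k2=λ(1+1/3z)y_n ⇒ h·k2=z(1+1/3z)y_n
  y_{n+1}/y_n = 1 + 6/11z + 5/11z(1+1/3z) = 1 + z + 5/33z²
  R(z) = 1 + z + 5/33z².

Need |R(x)|<1, x<0.
x=-0.42: |R|=0.6067
R=1: x+5/33x²=0 ⇒ x=−33/5=-6.6000; min R=1−1/(4·5/33)=-0.6500>−1
Confirm numerically:
  x=-5.093: |R|=0.16290 <1
  x=-4.724: |R|=0.34276 <1
  x=-2.651: |R|=0.58618 <1
  x=-6.869: |R|=1.27996 >1
  x=-6.698: |R|=1.09946 >1
  x=-6.681: |R|=1.08199 >1
Interval (-6.6000, 0).

(-6.6000, 0).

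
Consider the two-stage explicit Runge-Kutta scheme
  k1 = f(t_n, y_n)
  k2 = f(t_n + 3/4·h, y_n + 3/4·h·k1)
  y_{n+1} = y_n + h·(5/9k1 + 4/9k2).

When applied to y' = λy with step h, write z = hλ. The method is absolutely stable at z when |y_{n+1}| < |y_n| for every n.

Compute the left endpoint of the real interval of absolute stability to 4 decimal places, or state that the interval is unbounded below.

z* = -3.0000.

Set f=λy, z=hλ:
  k1=λy_n ⇒ h·k1=z·y_n;  k2=λ(1+3/4z)y_n ⇒ h·k2=z(1+3/4z)y_n
  y_{n+1}/y_n = 1 + 5/9z + 4/9z(1+3/4z) = 1 + z + 1/3z²
  so R(z) = 1 + z + 1/3z².

Boundary: |R(x)|=1, x<0.
x=-0.75: |R|=0.4375
R=1: x+1/3x²=0 ⇒ x=−3=-3.0000; min R=1−1/(4·1/3)=0.2500>−1
Confirm numerically:
  x=-2.926: |R|=0.92783 <1
  x=-2.920: |R|=0.92213 <1
  x=-2.678: |R|=0.71256 <1
  x=-3.359: |R|=1.40196 >1
  x=-3.267: |R|=1.29076 >1
  x=-3.030: |R|=1.03030 >1
Stable set (-3.0000, 0).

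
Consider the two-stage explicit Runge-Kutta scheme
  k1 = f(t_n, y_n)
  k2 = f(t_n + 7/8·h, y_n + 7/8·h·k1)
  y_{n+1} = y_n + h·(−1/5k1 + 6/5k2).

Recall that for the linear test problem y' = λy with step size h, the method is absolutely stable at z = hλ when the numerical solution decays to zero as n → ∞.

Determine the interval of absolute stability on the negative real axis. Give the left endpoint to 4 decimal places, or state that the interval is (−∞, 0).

Set f=λy, z=hλ:
  k1=λy_n ⇒ h·k1=z·y_n;  k2=λ(1+7/8z)y_n ⇒ h·k2=z(1+7/8z)y_n
  y_{n+1}/y_n = 1 − 1/5z + 6/5z(1+7/8z) = 1 + z + 21/20z²
  R(z) = 1 + z + 21/20z².

Need |R(x)|<1, x<0.
x=-1.71: |R|=2.3603
R=1: x+21/20x²=0 ⇒ x=−20/21=-0.9524; min R=1−1/(4·21/20)=0.7619>−1
Confirm numerically:
  x=-0.773: |R|=0.85441 <1
  x=-0.666: |R|=0.79973 <1
  x=-0.426: |R|=0.76455 <1
  x=-0.424: |R|=0.76476 <1
  x=-1.491: |R|=1.84324 >1
  x=-1.226: |R|=1.35223 >1
  x=-1.188: |R|=1.29391 >1
So |R|<1 on (-0.9524, 0).

(-0.9524, 0).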